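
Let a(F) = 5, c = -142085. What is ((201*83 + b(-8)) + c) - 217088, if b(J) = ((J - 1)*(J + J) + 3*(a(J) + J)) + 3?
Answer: -342352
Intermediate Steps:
b(J) = 18 + 3*J + 2*J*(-1 + J) (b(J) = ((J - 1)*(J + J) + 3*(5 + J)) + 3 = ((-1 + J)*(2*J) + (15 + 3*J)) + 3 = (2*J*(-1 + J) + (15 + 3*J)) + 3 = (15 + 3*J + 2*J*(-1 + J)) + 3 = 18 + 3*J + 2*J*(-1 + J))
((201*83 + b(-8)) + c) - 217088 = ((201*83 + (18 - 8 + 2*(-8)²)) - 142085) - 217088 = ((16683 + (18 - 8 + 2*64)) - 142085) - 217088 = ((16683 + (18 - 8 + 128)) - 142085) - 217088 = ((16683 + 138) - 142085) - 217088 = (16821 - 142085) - 217088 = -125264 - 217088 = -342352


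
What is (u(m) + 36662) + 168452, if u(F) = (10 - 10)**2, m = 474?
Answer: 205114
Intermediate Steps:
u(F) = 0 (u(F) = 0**2 = 0)
(u(m) + 36662) + 168452 = (0 + 36662) + 168452 = 36662 + 168452 = 205114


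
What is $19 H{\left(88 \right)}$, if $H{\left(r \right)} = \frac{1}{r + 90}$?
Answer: $\frac{19}{178} \approx 0.10674$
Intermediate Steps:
$H{\left(r \right)} = \frac{1}{90 + r}$
$19 H{\left(88 \right)} = \frac{19}{90 + 88} = \frac{19}{178}$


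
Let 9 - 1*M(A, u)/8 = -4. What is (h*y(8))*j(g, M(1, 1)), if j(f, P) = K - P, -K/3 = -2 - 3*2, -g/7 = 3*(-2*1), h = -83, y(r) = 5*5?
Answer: 166000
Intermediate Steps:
M(A, u) = 104 (M(A, u) = 72 - 8*(-4) = 72 + 32 = 104)
y(r) = 25
g = 42 (g = -21*(-2*1) = -21*(-2) = -7*(-6) = 42)
K = 24 (K = -3*(-2 - 3*2) = -3*(-2 - 6) = -3*(-8) = 24)
j(f, P) = 24 - P
(h*y(8))*j(g, M(1, 1)) = (-83*25)*(24 - 1*104) = -2075*(24 - 104) = -2075*(-80) = 166000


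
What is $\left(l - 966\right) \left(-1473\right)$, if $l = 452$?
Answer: $757122$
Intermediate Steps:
$\left(l - 966\right) \left(-1473\right) = \left(452 - 966\right) \left(-1473\right) = \left(-514\right) \left(-1473\right) = 757122$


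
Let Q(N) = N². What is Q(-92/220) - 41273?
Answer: -124850296/3025 ≈ -41273.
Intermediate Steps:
Q(-92/220) - 41273 = (-92/220)² - 41273 = (-92*1/220)² - 41273 = (-23/55)² - 41273 = 529/3025 - 41273 = -124850296/3025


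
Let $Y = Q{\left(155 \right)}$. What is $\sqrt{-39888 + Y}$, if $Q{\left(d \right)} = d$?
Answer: $i \sqrt{39733} \approx 199.33 i$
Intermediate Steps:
$Y = 155$
$\sqrt{-39888 + Y} = \sqrt{-39888 + 155} = \sqrt{-39733} = i \sqrt{39733}$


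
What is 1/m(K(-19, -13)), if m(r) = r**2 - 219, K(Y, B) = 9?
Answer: -1/138 ≈ -0.0072464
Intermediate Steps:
m(r) = -219 + r**2
1/m(K(-19, -13)) = 1/(-219 + 9**2) = 1/(-219 + 81) = 1/(-138) = -1/138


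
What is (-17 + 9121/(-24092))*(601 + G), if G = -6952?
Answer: 2659068435/24092 ≈ 1.1037e+5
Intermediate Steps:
(-17 + 9121/(-24092))*(601 + G) = (-17 + 9121/(-24092))*(601 - 6952) = (-17 + 9121*(-1/24092))*(-6351) = (-17 - 9121/24092)*(-6351) = -418685/24092*(-6351) = 2659068435/24092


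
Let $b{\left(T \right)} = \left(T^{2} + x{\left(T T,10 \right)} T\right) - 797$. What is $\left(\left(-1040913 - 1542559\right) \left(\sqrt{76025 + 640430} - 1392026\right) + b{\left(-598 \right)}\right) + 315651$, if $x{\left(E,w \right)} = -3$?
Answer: $3596260868524 - 2583472 \sqrt{716455} \approx 3.5941 \cdot 10^{12}$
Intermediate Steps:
$b{\left(T \right)} = -797 + T^{2} - 3 T$ ($b{\left(T \right)} = \left(T^{2} - 3 T\right) - 797 = -797 + T^{2} - 3 T$)
$\left(\left(-1040913 - 1542559\right) \left(\sqrt{76025 + 640430} - 1392026\right) + b{\left(-598 \right)}\right) + 315651 = \left(\left(-1040913 - 1542559\right) \left(\sqrt{76025 + 640430} - 1392026\right) - \left(-997 - 357604\right)\right) + 315651 = \left(- 2583472 \left(\sqrt{716455} - 1392026\right) + \left(-797 + 357604 + 1794\right)\right) + 315651 = \left(- 2583472 \left(-1392026 + \sqrt{716455}\right) + 358601\right) + 315651 = \left(\left(3596260194272 - 2583472 \sqrt{716455}\right) + 358601\right) + 315651 = \left(3596260552873 - 2583472 \sqrt{716455}\right) + 315651 = 3596260868524 - 2583472 \sqrt{716455}$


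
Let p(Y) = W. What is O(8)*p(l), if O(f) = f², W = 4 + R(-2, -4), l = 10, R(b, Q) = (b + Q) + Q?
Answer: -384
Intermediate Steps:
R(b, Q) = b + 2*Q (R(b, Q) = (Q + b) + Q = b + 2*Q)
W = -6 (W = 4 + (-2 + 2*(-4)) = 4 + (-2 - 8) = 4 - 10 = -6)
p(Y) = -6
O(8)*p(l) = 8²*(-6) = 64*(-6) = -384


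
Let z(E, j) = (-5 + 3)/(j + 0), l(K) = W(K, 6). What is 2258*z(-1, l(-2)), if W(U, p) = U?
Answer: 2258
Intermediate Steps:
l(K) = K
z(E, j) = -2/j
2258*z(-1, l(-2)) = 2258*(-2/(-2)) = 2258*(-2*(-½)) = 2258*1 = 2258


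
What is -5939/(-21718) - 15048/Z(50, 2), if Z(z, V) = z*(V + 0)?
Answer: -81554641/542950 ≈ -150.21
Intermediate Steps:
Z(z, V) = V*z (Z(z, V) = z*V = V*z)
-5939/(-21718) - 15048/Z(50, 2) = -5939/(-21718) - 15048/(2*50) = -5939*(-1/21718) - 15048/100 = 5939/21718 - 15048*1/100 = 5939/21718 - 3762/25 = -81554641/542950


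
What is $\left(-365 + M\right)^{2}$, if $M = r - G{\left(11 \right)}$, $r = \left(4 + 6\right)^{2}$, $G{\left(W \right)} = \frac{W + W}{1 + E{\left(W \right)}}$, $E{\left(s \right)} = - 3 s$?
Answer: $\frac{17884441}{256} \approx 69861.0$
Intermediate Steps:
$G{\left(W \right)} = \frac{2 W}{1 - 3 W}$ ($G{\left(W \right)} = \frac{W + W}{1 - 3 W} = \frac{2 W}{1 - 3 W}$)
$r = 100$ ($r = 10^{2} = 100$)
$M = \frac{1611}{16}$ ($M = 100 - \left(-2\right) 11 \frac{1}{-1 + 3 \cdot 11} = 100 - \left(-2\right) 11 \frac{1}{-1 + 33} = 100 - \left(-2\right) 11 \cdot \frac{1}{32} = 100 - - \frac{11}{16} = 100 + \frac{11}{16} = \frac{1611}{16} \approx 100.69$)
$\left(-365 + M\right)^{2} = \left(-365 + \frac{1611}{16}\right)^{2} = \left(- \frac{4229}{16}\right)^{2} = \frac{17884441}{256}$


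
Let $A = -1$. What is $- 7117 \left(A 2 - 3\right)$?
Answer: $35585$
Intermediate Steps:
$- 7117 \left(A 2 - 3\right) = - 7117 \left(\left(-1\right) 2 - 3\right) = - 7117 \left(-2 - 3\right) = \left(-7117\right) \left(-5\right) = 35585$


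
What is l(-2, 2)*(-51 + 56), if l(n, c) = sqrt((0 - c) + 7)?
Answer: 5*sqrt(5) ≈ 11.180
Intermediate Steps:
l(n, c) = sqrt(7 - c) (l(n, c) = sqrt(-c + 7) = sqrt(7 - c))
l(-2, 2)*(-51 + 56) = sqrt(7 - 1*2)*(-51 + 56) = sqrt(7 - 2)*5 = sqrt(5)*5 = 5*sqrt(5)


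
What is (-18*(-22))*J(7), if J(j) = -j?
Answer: -2772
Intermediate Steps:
(-18*(-22))*J(7) = (-18*(-22))*(-1*7) = 396*(-7) = -2772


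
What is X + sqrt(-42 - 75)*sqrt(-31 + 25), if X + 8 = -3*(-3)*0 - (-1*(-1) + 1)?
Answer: -10 - 3*sqrt(78) ≈ -36.495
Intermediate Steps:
X = -10 (X = -8 + (-3*(-3)*0 - (-1*(-1) + 1)) = -8 + (9*0 - (1 + 1)) = -8 + (0 - 1*2) = -8 + (0 - 2) = -8 - 2 = -10)
X + sqrt(-42 - 75)*sqrt(-31 + 25) = -10 + sqrt(-42 - 75)*sqrt(-31 + 25) = -10 + sqrt(-117)*sqrt(-6) = -10 + (3*I*sqrt(13))*(I*sqrt(6)) = -10 - 3*sqrt(78)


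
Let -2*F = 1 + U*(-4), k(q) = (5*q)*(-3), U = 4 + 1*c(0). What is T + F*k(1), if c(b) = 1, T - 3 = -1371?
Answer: -3021/2 ≈ -1510.5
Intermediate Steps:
T = -1368 (T = 3 - 1371 = -1368)
U = 5 (U = 4 + 1*1 = 4 + 1 = 5)
k(q) = -15*q
F = 19/2 (F = -(1 + 5*(-4))/2 = -(1 - 20)/2 = -½*(-19) = 19/2 ≈ 9.5000)
T + F*k(1) = -1368 + 19*(-15*1)/2 = -1368 + (19/2)*(-15) = -1368 - 285/2 = -3021/2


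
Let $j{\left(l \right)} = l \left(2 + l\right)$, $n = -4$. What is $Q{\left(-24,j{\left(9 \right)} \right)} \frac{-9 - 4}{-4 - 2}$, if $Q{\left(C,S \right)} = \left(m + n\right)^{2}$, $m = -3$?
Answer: $\frac{637}{6} \approx 106.17$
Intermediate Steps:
$Q{\left(C,S \right)} = 49$ ($Q{\left(C,S \right)} = \left(-3 - 4\right)^{2} = \left(-7\right)^{2} = 49$)
$Q{\left(-24,j{\left(9 \right)} \right)} \frac{-9 - 4}{-4 - 2} = 49 \frac{-9 - 4}{-4 - 2} = 49 \left(- \frac{13}{-6}\right) = 49 \left(\left(-13\right) \left(- \frac{1}{6}\right)\right) = 49 \cdot \frac{13}{6} = \frac{637}{6}$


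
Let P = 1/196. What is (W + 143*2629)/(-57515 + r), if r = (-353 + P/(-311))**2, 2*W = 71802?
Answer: 1530276405273728/249296786336921 ≈ 6.1384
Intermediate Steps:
P = 1/196 ≈ 0.0051020
W = 35901 (W = (1/2)*71802 = 35901)
r = 463001472165961/3715633936 (r = (-353 + (1/196)/(-311))**2 = (-353 + (1/196)*(-1/311))**2 = (-353 - 1/60956)**2 = (-21517469/60956)**2 = 463001472165961/3715633936 ≈ 1.2461e+5)
(W + 143*2629)/(-57515 + r) = (35901 + 143*2629)/(-57515 + 463001472165961/3715633936) = (35901 + 375947)/(249296786336921/3715633936) = 411848*(3715633936/249296786336921) = 1530276405273728/249296786336921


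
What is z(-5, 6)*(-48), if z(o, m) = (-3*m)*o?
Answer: -4320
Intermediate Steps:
z(o, m) = -3*m*o
z(-5, 6)*(-48) = -3*6*(-5)*(-48) = 90*(-48) = -4320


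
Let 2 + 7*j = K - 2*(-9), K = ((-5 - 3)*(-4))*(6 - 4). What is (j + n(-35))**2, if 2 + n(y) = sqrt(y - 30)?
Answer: 1171/49 + 132*I*sqrt(65)/7 ≈ 23.898 + 152.03*I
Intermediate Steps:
n(y) = -2 + sqrt(-30 + y) (n(y) = -2 + sqrt(y - 30) = -2 + sqrt(-30 + y))
K = 64 (K = -8*(-4)*2 = 32*2 = 64)
j = 80/7 (j = -2/7 + (64 - 2*(-9))/7 = -2/7 + (64 + 18)/7 = -2/7 + (1/7)*82 = -2/7 + 82/7 = 80/7 ≈ 11.429)
(j + n(-35))**2 = (80/7 + (-2 + sqrt(-30 - 35)))**2 = (80/7 + (-2 + sqrt(-65)))**2 = (80/7 + (-2 + I*sqrt(65)))**2 = (66/7 + I*sqrt(65))**2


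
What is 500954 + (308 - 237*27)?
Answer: 494863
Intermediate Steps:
500954 + (308 - 237*27) = 500954 + (308 - 6399) = 500954 - 6091 = 494863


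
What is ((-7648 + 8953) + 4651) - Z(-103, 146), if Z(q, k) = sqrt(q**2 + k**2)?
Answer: 5956 - 5*sqrt(1277) ≈ 5777.3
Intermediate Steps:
Z(q, k) = sqrt(k**2 + q**2)
((-7648 + 8953) + 4651) - Z(-103, 146) = ((-7648 + 8953) + 4651) - sqrt(146**2 + (-103)**2) = (1305 + 4651) - sqrt(21316 + 10609) = 5956 - sqrt(31925) = 5956 - 5*sqrt(1277)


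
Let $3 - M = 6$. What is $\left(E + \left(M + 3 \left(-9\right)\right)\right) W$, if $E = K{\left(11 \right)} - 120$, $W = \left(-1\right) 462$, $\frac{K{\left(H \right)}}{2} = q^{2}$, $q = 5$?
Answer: $46200$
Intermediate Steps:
$M = -3$ ($M = 3 - 6 = -3$)
$K{\left(H \right)} = 50$ ($K{\left(H \right)} = 2 \cdot 5^{2} = 2 \cdot 25 = 50$)
$W = -462$
$E = -70$ ($E = 50 - 120 = -70$)
$\left(E + \left(M + 3 \left(-9\right)\right)\right) W = \left(-70 + \left(-3 + 3 \left(-9\right)\right)\right) \left(-462\right) = \left(-70 - 30\right) \left(-462\right) = \left(-100\right) \left(-462\right) = 46200$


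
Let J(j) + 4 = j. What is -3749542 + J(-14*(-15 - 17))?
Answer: -3749098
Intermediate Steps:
J(j) = -4 + j
-3749542 + J(-14*(-15 - 17)) = -3749542 + (-4 - 14*(-15 - 17)) = -3749542 + (-4 - 14*(-32)) = -3749542 + (-4 + 448) = -3749542 + 444 = -3749098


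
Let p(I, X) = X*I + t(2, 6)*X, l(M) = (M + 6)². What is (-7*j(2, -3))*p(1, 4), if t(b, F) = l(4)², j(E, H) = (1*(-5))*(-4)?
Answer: -5600560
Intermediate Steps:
l(M) = (6 + M)²
j(E, H) = 20 (j(E, H) = -5*(-4) = 20)
t(b, F) = 10000 (t(b, F) = ((6 + 4)²)² = (10²)² = 100² = 10000)
p(I, X) = 10000*X + I*X (p(I, X) = X*I + 10000*X = I*X + 10000*X = 10000*X + I*X)
(-7*j(2, -3))*p(1, 4) = (-7*20)*(4*(10000 + 1)) = -560*10001 = -140*40004 = -5600560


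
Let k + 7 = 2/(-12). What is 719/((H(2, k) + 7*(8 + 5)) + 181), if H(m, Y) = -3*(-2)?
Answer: 719/278 ≈ 2.5863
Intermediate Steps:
k = -43/6 (k = -7 + 2/(-12) = -7 + 2*(-1/12) = -7 - ⅙ = -43/6 ≈ -7.1667)
H(m, Y) = 6
719/((H(2, k) + 7*(8 + 5)) + 181) = 719/((6 + 7*(8 + 5)) + 181) = 719/((6 + 7*13) + 181) = 719/((6 + 91) + 181) = 719/(97 + 181) = 719/278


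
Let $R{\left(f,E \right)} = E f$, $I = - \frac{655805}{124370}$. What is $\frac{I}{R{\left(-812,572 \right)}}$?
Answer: $\frac{131161}{11553077536} \approx 1.1353 \cdot 10^{-5}$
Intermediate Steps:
$I = - \frac{131161}{24874}$ ($I = \left(-655805\right) \frac{1}{124370} = - \frac{131161}{24874} \approx -5.273$)
$\frac{I}{R{\left(-812,572 \right)}} = - \frac{131161}{24874 \cdot 572 \left(-812\right)} = - \frac{131161}{24874 \left(-464464\right)} = \left(- \frac{131161}{24874}\right) \left(- \frac{1}{464464}\right) = \frac{131161}{11553077536}$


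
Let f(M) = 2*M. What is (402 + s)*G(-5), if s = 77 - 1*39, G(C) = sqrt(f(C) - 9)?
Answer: 440*I*sqrt(19) ≈ 1917.9*I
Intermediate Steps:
G(C) = sqrt(-9 + 2*C) (G(C) = sqrt(2*C - 9) = sqrt(-9 + 2*C))
s = 38 (s = 77 - 39 = 38)
(402 + s)*G(-5) = (402 + 38)*sqrt(-9 + 2*(-5)) = 440*sqrt(-9 - 10) = 440*sqrt(-19) = 440*(I*sqrt(19)) = 440*I*sqrt(19)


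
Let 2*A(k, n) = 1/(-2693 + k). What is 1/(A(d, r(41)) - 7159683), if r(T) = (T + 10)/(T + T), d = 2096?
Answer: -1194/8548661503 ≈ -1.3967e-7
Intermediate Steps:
r(T) = (10 + T)/(2*T) (r(T) = (10 + T)/((2*T)) = (10 + T)*(1/(2*T)) = (10 + T)/(2*T))
A(k, n) = 1/(2*(-2693 + k))
1/(A(d, r(41)) - 7159683) = 1/(1/(2*(-2693 + 2096)) - 7159683) = 1/((½)/(-597) - 7159683) = 1/((½)*(-1/597) - 7159683) = 1/(-1/1194 - 7159683) = 1/(-8548661503/1194) = -1194/8548661503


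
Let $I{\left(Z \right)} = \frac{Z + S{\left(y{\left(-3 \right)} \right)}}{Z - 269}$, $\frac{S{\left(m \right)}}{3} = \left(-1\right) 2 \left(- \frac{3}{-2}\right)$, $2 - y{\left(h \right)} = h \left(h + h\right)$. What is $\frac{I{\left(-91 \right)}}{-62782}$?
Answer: $- \frac{5}{1130076} \approx -4.4245 \cdot 10^{-6}$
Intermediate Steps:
$y{\left(h \right)} = 2 - 2 h^{2}$ ($y{\left(h \right)} = 2 - h \left(h + h\right) = 2 - h 2 h = 2 - 2 h^{2}$)
$S{\left(m \right)} = -9$ ($S{\left(m \right)} = 3 \left(-1\right) 2 \left(- \frac{3}{-2}\right) = 3 \left(- 2 \left(\left(-3\right) \left(- \frac{1}{2}\right)\right)\right) = 3 \left(\left(-2\right) \frac{3}{2}\right) = 3 \left(-3\right) = -9$)
$I{\left(Z \right)} = \frac{-9 + Z}{-269 + Z}$ ($I{\left(Z \right)} = \frac{Z - 9}{Z - 269} = \frac{-9 + Z}{-269 + Z}$)
$\frac{I{\left(-91 \right)}}{-62782} = \frac{\frac{1}{-269 - 91} \left(-9 - 91\right)}{-62782} = \frac{1}{-360} \left(-100\right) \left(- \frac{1}{62782}\right) = \left(- \frac{1}{360}\right) \left(-100\right) \left(- \frac{1}{62782}\right) = \frac{5}{18} \left(- \frac{1}{62782}\right) = - \frac{5}{1130076}$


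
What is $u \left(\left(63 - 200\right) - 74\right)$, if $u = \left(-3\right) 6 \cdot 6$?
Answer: $22788$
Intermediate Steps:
$u = -108$ ($u = \left(-18\right) 6 = -108$)
$u \left(\left(63 - 200\right) - 74\right) = - 108 \left(\left(63 - 200\right) - 74\right) = - 108 \left(-137 - 74\right) = \left(-108\right) \left(-211\right) = 22788$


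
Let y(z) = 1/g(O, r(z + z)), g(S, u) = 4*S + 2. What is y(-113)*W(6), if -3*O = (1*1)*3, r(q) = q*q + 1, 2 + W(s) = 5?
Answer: -3/2 ≈ -1.5000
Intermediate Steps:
W(s) = 3 (W(s) = -2 + 5 = 3)
r(q) = 1 + q² (r(q) = q² + 1 = 1 + q²)
O = -1 (O = -1*1*3/3 = -3/3 = -⅓*3 = -1)
g(S, u) = 2 + 4*S
y(z) = -½ (y(z) = 1/(2 + 4*(-1)) = 1/(2 - 4) = 1/(-2) = -½)
y(-113)*W(6) = -½*3 = -3/2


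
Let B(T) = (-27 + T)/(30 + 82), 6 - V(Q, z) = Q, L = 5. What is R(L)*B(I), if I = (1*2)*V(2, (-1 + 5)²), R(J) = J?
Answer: -95/112 ≈ -0.84821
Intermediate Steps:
V(Q, z) = 6 - Q
I = 8 (I = (1*2)*(6 - 1*2) = 2*(6 - 2) = 2*4 = 8)
B(T) = -27/112 + T/112 (B(T) = (-27 + T)/112 = (-27 + T)*(1/112) = -27/112 + T/112)
R(L)*B(I) = 5*(-27/112 + (1/112)*8) = 5*(-27/112 + 1/14) = 5*(-19/112) = -95/112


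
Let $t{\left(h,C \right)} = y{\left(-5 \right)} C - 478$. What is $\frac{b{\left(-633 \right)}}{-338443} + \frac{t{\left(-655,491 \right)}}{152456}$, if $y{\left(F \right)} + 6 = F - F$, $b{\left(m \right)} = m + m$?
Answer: $- \frac{120727442}{6449708251} \approx -0.018718$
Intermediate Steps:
$b{\left(m \right)} = 2 m$
$y{\left(F \right)} = -6$ ($y{\left(F \right)} = -6 + \left(F - F\right) = -6 + 0 = -6$)
$t{\left(h,C \right)} = -478 - 6 C$ ($t{\left(h,C \right)} = - 6 C - 478 = -478 - 6 C$)
$\frac{b{\left(-633 \right)}}{-338443} + \frac{t{\left(-655,491 \right)}}{152456} = \frac{2 \left(-633\right)}{-338443} + \frac{-478 - 2946}{152456} = \left(-1266\right) \left(- \frac{1}{338443}\right) + \left(-478 - 2946\right) \frac{1}{152456} = \frac{1266}{338443} - \frac{428}{19057} = - \frac{120727442}{6449708251}$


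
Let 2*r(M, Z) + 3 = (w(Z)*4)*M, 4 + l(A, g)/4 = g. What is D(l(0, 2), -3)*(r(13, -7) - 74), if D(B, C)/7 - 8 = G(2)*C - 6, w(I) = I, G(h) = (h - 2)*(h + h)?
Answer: -3605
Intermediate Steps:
G(h) = 2*h*(-2 + h) (G(h) = (-2 + h)*(2*h) = 2*h*(-2 + h))
l(A, g) = -16 + 4*g
D(B, C) = 14 (D(B, C) = 56 + 7*((2*2*(-2 + 2))*C - 6) = 56 + 7*((2*2*0)*C - 6) = 56 + 7*(0*C - 6) = 56 + 7*(0 - 6) = 56 + 7*(-6) = 56 - 42 = 14)
r(M, Z) = -3/2 + 2*M*Z (r(M, Z) = -3/2 + ((Z*4)*M)/2 = -3/2 + ((4*Z)*M)/2 = -3/2 + (4*M*Z)/2 = -3/2 + 2*M*Z)
D(l(0, 2), -3)*(r(13, -7) - 74) = 14*((-3/2 + 2*13*(-7)) - 74) = 14*((-3/2 - 182) - 74) = 14*(-367/2 - 74) = 14*(-515/2) = -3605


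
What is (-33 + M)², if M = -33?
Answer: 4356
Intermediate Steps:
(-33 + M)² = (-33 - 33)² = (-66)² = 4356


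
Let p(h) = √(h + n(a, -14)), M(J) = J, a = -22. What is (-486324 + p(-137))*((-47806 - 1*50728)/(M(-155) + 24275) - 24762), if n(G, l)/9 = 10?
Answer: 4034854435383/335 - 298678987*I*√47/12060 ≈ 1.2044e+10 - 1.6979e+5*I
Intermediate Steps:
n(G, l) = 90 (n(G, l) = 9*10 = 90)
p(h) = √(90 + h) (p(h) = √(h + 90) = √(90 + h))
(-486324 + p(-137))*((-47806 - 1*50728)/(M(-155) + 24275) - 24762) = (-486324 + √(90 - 137))*((-47806 - 1*50728)/(-155 + 24275) - 24762) = (-486324 + √(-47))*((-47806 - 50728)/24120 - 24762) = (-486324 + I*√47)*(-98534*1/24120 - 24762) = (-486324 + I*√47)*(-49267/12060 - 24762) = (-486324 + I*√47)*(-298678987/12060) = 4034854435383/335 - 298678987*I*√47/12060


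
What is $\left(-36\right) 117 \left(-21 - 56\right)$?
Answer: $324324$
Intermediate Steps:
$\left(-36\right) 117 \left(-21 - 56\right) = \left(-4212\right) \left(-77\right) = 324324$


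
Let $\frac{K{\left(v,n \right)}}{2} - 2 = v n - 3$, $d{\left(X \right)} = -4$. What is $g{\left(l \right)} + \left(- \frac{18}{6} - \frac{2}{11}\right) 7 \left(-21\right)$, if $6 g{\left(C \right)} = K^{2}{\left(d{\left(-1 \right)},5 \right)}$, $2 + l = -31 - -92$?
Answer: $\frac{8379}{11} \approx 761.73$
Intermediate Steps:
$l = 59$ ($l = -2 - -61 = -2 + \left(-31 + 92\right) = -2 + 61 = 59$)
$K{\left(v,n \right)} = -2 + 2 n v$ ($K{\left(v,n \right)} = 4 + 2 \left(v n - 3\right) = 4 + 2 \left(n v - 3\right) = 4 + 2 \left(-3 + n v\right) = 4 + \left(-6 + 2 n v\right) = -2 + 2 n v$)
$g{\left(C \right)} = 294$ ($g{\left(C \right)} = \frac{\left(-2 + 2 \cdot 5 \left(-4\right)\right)^{2}}{6} = \frac{\left(-2 - 40\right)^{2}}{6} = \frac{\left(-42\right)^{2}}{6} = \frac{1}{6} \cdot 1764 = 294$)
$g{\left(l \right)} + \left(- \frac{18}{6} - \frac{2}{11}\right) 7 \left(-21\right) = 294 + \left(- \frac{18}{6} - \frac{2}{11}\right) 7 \left(-21\right) = 294 + \left(\left(-18\right) \frac{1}{6} - \frac{2}{11}\right) 7 \left(-21\right) = 294 + \left(-3 - \frac{2}{11}\right) 7 \left(-21\right) = 294 + \left(- \frac{35}{11}\right) 7 \left(-21\right) = 294 - - \frac{5145}{11} = 294 + \frac{5145}{11} = \frac{8379}{11}$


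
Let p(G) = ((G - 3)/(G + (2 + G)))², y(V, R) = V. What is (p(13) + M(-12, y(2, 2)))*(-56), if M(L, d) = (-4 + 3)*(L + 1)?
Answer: -4362/7 ≈ -623.14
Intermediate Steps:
M(L, d) = -1 - L (M(L, d) = -(1 + L) = -1 - L)
p(G) = (-3 + G)²/(2 + 2*G)² (p(G) = ((-3 + G)/(2 + 2*G))² = (-3 + G)²/(2 + 2*G)²)
(p(13) + M(-12, y(2, 2)))*(-56) = ((-3 + 13)²/(4*(1 + 13)²) + (-1 - 1*(-12)))*(-56) = ((¼)*10²/14² + (-1 + 12))*(-56) = ((¼)*(1/196)*100 + 11)*(-56) = (25/196 + 11)*(-56) = (2181/196)*(-56) = -4362/7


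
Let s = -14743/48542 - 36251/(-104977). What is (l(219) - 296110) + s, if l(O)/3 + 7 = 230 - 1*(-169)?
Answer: -1502922558136625/5095793534 ≈ -2.9493e+5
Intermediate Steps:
l(O) = 1176 (l(O) = -21 + 3*(230 - 1*(-169)) = -21 + 3*(230 + 169) = -21 + 3*399 = -21 + 1197 = 1176)
s = 212020131/5095793534 (s = -14743*1/48542 - 36251*(-1/104977) = -14743/48542 + 36251/104977 = 212020131/5095793534 ≈ 0.041607)
(l(219) - 296110) + s = (1176 - 296110) + 212020131/5095793534 = -294934 + 212020131/5095793534 = -1502922558136625/5095793534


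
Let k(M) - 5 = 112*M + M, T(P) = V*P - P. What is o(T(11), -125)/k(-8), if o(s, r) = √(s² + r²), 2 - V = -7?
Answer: -√23369/899 ≈ -0.17004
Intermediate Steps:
V = 9 (V = 2 - 1*(-7) = 2 + 7 = 9)
T(P) = 8*P (T(P) = 9*P - P = 8*P)
o(s, r) = √(r² + s²)
k(M) = 5 + 113*M (k(M) = 5 + (112*M + M) = 5 + 113*M)
o(T(11), -125)/k(-8) = √((-125)² + (8*11)²)/(5 + 113*(-8)) = √(15625 + 88²)/(5 - 904) = √(15625 + 7744)/(-899) = √23369*(-1/899) = -√23369/899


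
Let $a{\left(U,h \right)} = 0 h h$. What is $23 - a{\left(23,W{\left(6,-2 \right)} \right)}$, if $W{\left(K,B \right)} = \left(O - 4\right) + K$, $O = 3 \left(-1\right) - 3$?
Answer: $23$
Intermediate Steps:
$O = -6$ ($O = -3 - 3 = -6$)
$W{\left(K,B \right)} = -10 + K$ ($W{\left(K,B \right)} = \left(-6 - 4\right) + K = -10 + K$)
$a{\left(U,h \right)} = 0$ ($a{\left(U,h \right)} = 0 h^{2} = 0$)
$23 - a{\left(23,W{\left(6,-2 \right)} \right)} = 23 - 0 = 23 + 0 = 23$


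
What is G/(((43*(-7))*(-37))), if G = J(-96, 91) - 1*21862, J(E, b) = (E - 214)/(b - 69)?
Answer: -240637/122507 ≈ -1.9643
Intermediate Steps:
J(E, b) = (-214 + E)/(-69 + b)
G = -240637/11 (G = (-214 - 96)/(-69 + 91) - 1*21862 = -310/22 - 21862 = (1/22)*(-310) - 21862 = -155/11 - 21862 = -240637/11 ≈ -21876.)
G/(((43*(-7))*(-37))) = -240637/(11*((43*(-7))*(-37))) = -240637/(11*((-301*(-37)))) = -240637/11/11137 = -240637/11*1/11137 = -240637/122507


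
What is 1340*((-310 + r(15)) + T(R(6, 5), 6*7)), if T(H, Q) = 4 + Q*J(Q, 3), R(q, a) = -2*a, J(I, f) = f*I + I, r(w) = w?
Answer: 9065100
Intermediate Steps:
J(I, f) = I + I*f (J(I, f) = I*f + I = I + I*f)
T(H, Q) = 4 + 4*Q² (T(H, Q) = 4 + Q*(Q*(1 + 3)) = 4 + Q*(Q*4) = 4 + Q*(4*Q) = 4 + 4*Q²)
1340*((-310 + r(15)) + T(R(6, 5), 6*7)) = 1340*((-310 + 15) + (4 + 4*(6*7)²)) = 1340*(-295 + (4 + 4*42²)) = 1340*(-295 + (4 + 4*1764)) = 1340*(-295 + (4 + 7056)) = 1340*(-295 + 7060) = 1340*6765 = 9065100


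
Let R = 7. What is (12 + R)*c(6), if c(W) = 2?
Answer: 38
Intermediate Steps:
(12 + R)*c(6) = (12 + 7)*2 = 19*2 = 38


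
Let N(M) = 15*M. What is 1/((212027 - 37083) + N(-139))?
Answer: 1/172859 ≈ 5.7851e-6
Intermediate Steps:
1/((212027 - 37083) + N(-139)) = 1/((212027 - 37083) + 15*(-139)) = 1/(174944 - 2085) = 1/172859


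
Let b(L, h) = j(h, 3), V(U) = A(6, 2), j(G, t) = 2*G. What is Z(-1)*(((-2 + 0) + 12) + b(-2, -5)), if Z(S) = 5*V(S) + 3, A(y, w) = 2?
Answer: 0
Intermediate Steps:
V(U) = 2
b(L, h) = 2*h
Z(S) = 13 (Z(S) = 5*2 + 3 = 10 + 3 = 13)
Z(-1)*(((-2 + 0) + 12) + b(-2, -5)) = 13*(((-2 + 0) + 12) + 2*(-5)) = 13*((-2 + 12) - 10) = 13*(10 - 10) = 13*0 = 0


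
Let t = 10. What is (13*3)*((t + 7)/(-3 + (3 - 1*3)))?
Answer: -221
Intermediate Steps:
(13*3)*((t + 7)/(-3 + (3 - 1*3))) = (13*3)*((10 + 7)/(-3 + (3 - 1*3))) = 39*(17/(-3 + (3 - 3))) = 39*(17/(-3 + 0)) = 39*(17/(-3)) = 39*(17*(-⅓)) = 39*(-17/3) = -221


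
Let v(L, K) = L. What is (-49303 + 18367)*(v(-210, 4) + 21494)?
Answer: -658441824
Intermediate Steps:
(-49303 + 18367)*(v(-210, 4) + 21494) = (-49303 + 18367)*(-210 + 21494) = -30936*21284 = -658441824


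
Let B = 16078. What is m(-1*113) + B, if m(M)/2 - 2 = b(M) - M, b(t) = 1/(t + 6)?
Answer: 1744954/107 ≈ 16308.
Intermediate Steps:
b(t) = 1/(6 + t)
m(M) = 4 - 2*M + 2/(6 + M) (m(M) = 4 + 2*(1/(6 + M) - M) = 4 + (-2*M + 2/(6 + M)) = 4 - 2*M + 2/(6 + M))
m(-1*113) + B = 2*(1 + (2 - (-1)*113)*(6 - 1*113))/(6 - 1*113) + 16078 = 2*(1 + (2 - 1*(-113))*(6 - 113))/(6 - 113) + 16078 = 2*(1 + (2 + 113)*(-107))/(-107) + 16078 = 2*(-1/107)*(1 + 115*(-107)) + 16078 = 2*(-1/107)*(1 - 12305) + 16078 = 2*(-1/107)*(-12304) + 16078 = 24608/107 + 16078 = 1744954/107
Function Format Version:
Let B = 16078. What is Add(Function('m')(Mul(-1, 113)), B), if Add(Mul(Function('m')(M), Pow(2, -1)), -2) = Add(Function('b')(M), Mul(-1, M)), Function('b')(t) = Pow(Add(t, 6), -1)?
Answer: Rational(1744954, 107) ≈ 16308.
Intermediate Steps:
Function('b')(t) = Pow(Add(6, t), -1)
Function('m')(M) = Add(4, Mul(-2, M), Mul(2, Pow(Add(6, M), -1))) (Function('m')(M) = Add(4, Mul(2, Add(Pow(Add(6, M), -1), Mul(-1, M)))) = Add(4, Add(Mul(-2, M), Mul(2, Pow(Add(6, M), -1)))) = Add(4, Mul(-2, M), Mul(2, Pow(Add(6, M), -1))))
Add(Function('m')(Mul(-1, 113)), B) = Add(Mul(2, Pow(Add(6, Mul(-1, 113)), -1), Add(1, Mul(Add(2, Mul(-1, Mul(-1, 113))), Add(6, Mul(-1, 113))))), 16078) = Add(Mul(2, Pow(Add(6, -113), -1), Add(1, Mul(Add(2, Mul(-1, -113)), Add(6, -113)))), 16078) = Add(Mul(2, Pow(-107, -1), Add(1, Mul(Add(2, 113), -107))), 16078) = Add(Mul(2, Rational(-1, 107), Add(1, Mul(115, -107))), 16078) = Add(Mul(2, Rational(-1, 107), Add(1, -12305)), 16078) = Add(Mul(2, Rational(-1, 107), -12304), 16078) = Add(Rational(24608, 107), 16078) = Rational(1744954, 107)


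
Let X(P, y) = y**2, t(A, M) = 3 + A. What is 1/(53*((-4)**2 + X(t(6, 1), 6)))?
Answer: 1/2756 ≈ 0.00036284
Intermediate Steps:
1/(53*((-4)**2 + X(t(6, 1), 6))) = 1/(53*((-4)**2 + 6**2)) = 1/(53*(16 + 36)) = 1/(53*52) = 1/2756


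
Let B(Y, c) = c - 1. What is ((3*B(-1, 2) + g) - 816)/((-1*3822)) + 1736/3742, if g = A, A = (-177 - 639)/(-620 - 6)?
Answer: 504574793/746083702 ≈ 0.67630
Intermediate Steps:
A = 408/313 (A = -816/(-626) = -816*(-1/626) = 408/313 ≈ 1.3035)
B(Y, c) = -1 + c
g = 408/313 ≈ 1.3035
((3*B(-1, 2) + g) - 816)/((-1*3822)) + 1736/3742 = ((3*(-1 + 2) + 408/313) - 816)/((-1*3822)) + 1736/3742 = ((3*1 + 408/313) - 816)/(-3822) + 1736*(1/3742) = ((3 + 408/313) - 816)*(-1/3822) + 868/1871 = (1347/313 - 816)*(-1/3822) + 868/1871 = -254061/313*(-1/3822) + 868/1871 = 84687/398762 + 868/1871 = 504574793/746083702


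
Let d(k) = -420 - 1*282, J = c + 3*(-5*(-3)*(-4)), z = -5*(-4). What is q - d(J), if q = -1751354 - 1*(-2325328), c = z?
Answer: 574676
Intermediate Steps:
z = 20
c = 20
J = -160 (J = 20 + 3*(-5*(-3)*(-4)) = 20 + 3*(15*(-4)) = 20 + 3*(-60) = 20 - 180 = -160)
d(k) = -702 (d(k) = -420 - 282 = -702)
q = 573974 (q = -1751354 + 2325328 = 573974)
q - d(J) = 573974 - 1*(-702) = 573974 + 702 = 574676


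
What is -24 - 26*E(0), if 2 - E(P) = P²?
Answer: -76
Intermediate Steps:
E(P) = 2 - P²
-24 - 26*E(0) = -24 - 26*(2 - 1*0²) = -24 - 26*(2 - 1*0) = -24 - 26*(2 + 0) = -24 - 26*2 = -24 - 52 = -76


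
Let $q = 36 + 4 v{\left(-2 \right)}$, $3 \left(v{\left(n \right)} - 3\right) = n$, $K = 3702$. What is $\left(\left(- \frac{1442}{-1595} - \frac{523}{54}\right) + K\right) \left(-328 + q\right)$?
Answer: $- \frac{134873103832}{129195} \approx -1.044 \cdot 10^{6}$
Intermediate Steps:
$v{\left(n \right)} = 3 + \frac{n}{3}$
$q = \frac{136}{3}$ ($q = 36 + 4 \left(3 + \frac{1}{3} \left(-2\right)\right) = 36 + 4 \left(3 - \frac{2}{3}\right) = 36 + 4 \cdot \frac{7}{3} = 36 + \frac{28}{3} = \frac{136}{3} \approx 45.333$)
$\left(\left(- \frac{1442}{-1595} - \frac{523}{54}\right) + K\right) \left(-328 + q\right) = \left(\left(- \frac{1442}{-1595} - \frac{523}{54}\right) + 3702\right) \left(-328 + \frac{136}{3}\right) = \left(\left(\left(-1442\right) \left(- \frac{1}{1595}\right) - \frac{523}{54}\right) + 3702\right) \left(- \frac{848}{3}\right) = \left(\left(\frac{1442}{1595} - \frac{523}{54}\right) + 3702\right) \left(- \frac{848}{3}\right) = \left(- \frac{756317}{86130} + 3702\right) \left(- \frac{848}{3}\right) = \frac{318096943}{86130} \left(- \frac{848}{3}\right) = - \frac{134873103832}{129195}$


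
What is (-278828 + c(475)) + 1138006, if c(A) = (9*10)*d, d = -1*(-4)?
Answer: 859538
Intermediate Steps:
d = 4
c(A) = 360 (c(A) = (9*10)*4 = 90*4 = 360)
(-278828 + c(475)) + 1138006 = (-278828 + 360) + 1138006 = -278468 + 1138006 = 859538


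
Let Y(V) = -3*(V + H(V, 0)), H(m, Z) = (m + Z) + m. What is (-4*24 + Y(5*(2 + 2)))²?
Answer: 76176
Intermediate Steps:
H(m, Z) = Z + 2*m (H(m, Z) = (Z + m) + m = Z + 2*m)
Y(V) = -9*V (Y(V) = -3*(V + (0 + 2*V)) = -3*(V + 2*V) = -9*V)
(-4*24 + Y(5*(2 + 2)))² = (-4*24 - 45*(2 + 2))² = (-96 - 45*4)² = (-96 - 9*20)² = (-96 - 180)² = (-276)² = 76176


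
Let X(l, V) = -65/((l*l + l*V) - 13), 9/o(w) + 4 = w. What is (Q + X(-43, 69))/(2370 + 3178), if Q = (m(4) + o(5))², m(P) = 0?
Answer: 1763/120669 ≈ 0.014610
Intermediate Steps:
o(w) = 9/(-4 + w)
Q = 81 (Q = (0 + 9/(-4 + 5))² = (0 + 9/1)² = (0 + 9*1)² = (0 + 9)² = 9² = 81)
X(l, V) = -65/(-13 + l² + V*l) (X(l, V) = -65/((l² + V*l) - 13) = -65/(-13 + l² + V*l))
(Q + X(-43, 69))/(2370 + 3178) = (81 - 65/(-13 + (-43)² + 69*(-43)))/(2370 + 3178) = (81 - 65/(-13 + 1849 - 2967))/5548 = (81 - 65/(-1131))*(1/5548) = (81 - 65*(-1/1131))*(1/5548) = (81 + 5/87)*(1/5548) = (7052/87)*(1/5548) = 1763/120669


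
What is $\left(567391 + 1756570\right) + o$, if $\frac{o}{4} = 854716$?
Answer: $5742825$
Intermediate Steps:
$o = 3418864$ ($o = 4 \cdot 854716 = 3418864$)
$\left(567391 + 1756570\right) + o = \left(567391 + 1756570\right) + 3418864 = 2323961 + 3418864 = 5742825$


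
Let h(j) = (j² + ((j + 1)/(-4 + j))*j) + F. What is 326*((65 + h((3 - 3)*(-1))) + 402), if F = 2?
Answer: 152894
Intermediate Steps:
h(j) = 2 + j² + j*(1 + j)/(-4 + j) (h(j) = (j² + ((j + 1)/(-4 + j))*j) + 2 = (j² + ((1 + j)/(-4 + j))*j) + 2 = (j² + j*(1 + j)/(-4 + j)) + 2 = 2 + j² + j*(1 + j)/(-4 + j))
326*((65 + h((3 - 3)*(-1))) + 402) = 326*((65 + (-8 + ((3 - 3)*(-1))³ - 3*(3 - 3)² + 3*((3 - 3)*(-1)))/(-4 + (3 - 3)*(-1))) + 402) = 326*((65 + (-8 + (0*(-1))³ - 3*(0*(-1))² + 3*(0*(-1)))/(-4 + 0*(-1))) + 402) = 326*((65 + (-8 + 0³ - 3*0² + 3*0)/(-4 + 0)) + 402) = 326*((65 + (-8 + 0 - 3*0 + 0)/(-4)) + 402) = 326*((65 - (-8 + 0 + 0 + 0)/4) + 402) = 326*((65 - ¼*(-8)) + 402) = 326*((65 + 2) + 402) = 326*(67 + 402) = 326*469 = 152894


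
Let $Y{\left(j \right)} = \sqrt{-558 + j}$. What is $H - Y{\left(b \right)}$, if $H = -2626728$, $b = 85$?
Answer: $-2626728 - i \sqrt{473} \approx -2.6267 \cdot 10^{6} - 21.749 i$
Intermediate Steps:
$H - Y{\left(b \right)} = -2626728 - \sqrt{-558 + 85} = -2626728 - \sqrt{-473} = -2626728 - i \sqrt{473}$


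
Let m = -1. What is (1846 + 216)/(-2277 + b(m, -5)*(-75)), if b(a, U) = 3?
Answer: -1031/1251 ≈ -0.82414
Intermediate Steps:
(1846 + 216)/(-2277 + b(m, -5)*(-75)) = (1846 + 216)/(-2277 + 3*(-75)) = 2062/(-2277 - 225) = 2062/(-2502) = 2062*(-1/2502) = -1031/1251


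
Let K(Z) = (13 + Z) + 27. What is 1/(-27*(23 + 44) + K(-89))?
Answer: -1/1858 ≈ -0.00053821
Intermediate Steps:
K(Z) = 40 + Z
1/(-27*(23 + 44) + K(-89)) = 1/(-27*(23 + 44) + (40 - 89)) = 1/(-27*67 - 49) = 1/(-1809 - 49) = 1/(-1858) = -1/1858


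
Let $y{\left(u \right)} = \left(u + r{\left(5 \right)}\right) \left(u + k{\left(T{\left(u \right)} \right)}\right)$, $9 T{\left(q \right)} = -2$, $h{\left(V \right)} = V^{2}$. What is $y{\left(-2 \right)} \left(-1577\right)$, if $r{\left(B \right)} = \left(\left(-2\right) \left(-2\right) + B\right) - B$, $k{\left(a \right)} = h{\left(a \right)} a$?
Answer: $\frac{4623764}{729} \approx 6342.6$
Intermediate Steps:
$T{\left(q \right)} = - \frac{2}{9}$ ($T{\left(q \right)} = \frac{1}{9} \left(-2\right) = - \frac{2}{9}$)
$k{\left(a \right)} = a^{3}$ ($k{\left(a \right)} = a^{2} a = a^{3}$)
$r{\left(B \right)} = 4$ ($r{\left(B \right)} = \left(4 + B\right) - B = 4$)
$y{\left(u \right)} = \left(4 + u\right) \left(- \frac{8}{729} + u\right)$ ($y{\left(u \right)} = \left(u + 4\right) \left(u + \left(- \frac{2}{9}\right)^{3}\right) = \left(4 + u\right) \left(u - \frac{8}{729}\right) = \left(4 + u\right) \left(- \frac{8}{729} + u\right)$)
$y{\left(-2 \right)} \left(-1577\right) = \left(- \frac{32}{729} + \left(-2\right)^{2} + \frac{2908}{729} \left(-2\right)\right) \left(-1577\right) = \left(- \frac{32}{729} + 4 - \frac{5816}{729}\right) \left(-1577\right) = \left(- \frac{2932}{729}\right) \left(-1577\right) = \frac{4623764}{729}$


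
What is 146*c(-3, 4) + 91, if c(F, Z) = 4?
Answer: 675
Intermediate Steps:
146*c(-3, 4) + 91 = 146*4 + 91 = 584 + 91 = 675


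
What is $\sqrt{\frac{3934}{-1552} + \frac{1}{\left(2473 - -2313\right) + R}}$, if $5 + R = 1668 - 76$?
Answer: $\frac{i \sqrt{15497692579230}}{2472724} \approx 1.5921 i$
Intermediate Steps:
$R = 1587$ ($R = -5 + \left(1668 - 76\right) = -5 + 1592 = 1587$)
$\sqrt{\frac{3934}{-1552} + \frac{1}{\left(2473 - -2313\right) + R}} = \sqrt{\frac{3934}{-1552} + \frac{1}{\left(2473 - -2313\right) + 1587}} = \sqrt{3934 \left(- \frac{1}{1552}\right) + \frac{1}{\left(2473 + 2313\right) + 1587}} = \sqrt{- \frac{1967}{776} + \frac{1}{4786 + 1587}} = \sqrt{- \frac{1967}{776} + \frac{1}{6373}} = \sqrt{- \frac{12534915}{4945448}} = \frac{i \sqrt{15497692579230}}{2472724}$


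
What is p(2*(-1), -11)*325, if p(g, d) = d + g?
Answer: -4225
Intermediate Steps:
p(2*(-1), -11)*325 = (-11 + 2*(-1))*325 = (-11 - 2)*325 = -13*325 = -4225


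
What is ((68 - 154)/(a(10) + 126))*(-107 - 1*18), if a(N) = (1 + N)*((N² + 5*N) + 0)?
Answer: 5375/888 ≈ 6.0529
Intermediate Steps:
a(N) = (1 + N)*(N² + 5*N)
((68 - 154)/(a(10) + 126))*(-107 - 1*18) = ((68 - 154)/(10*(5 + 10² + 6*10) + 126))*(-107 - 1*18) = (-86/(10*(5 + 100 + 60) + 126))*(-107 - 18) = -86/(10*165 + 126)*(-125) = -86/(1650 + 126)*(-125) = -86/1776*(-125) = -86*1/1776*(-125) = -43/888*(-125) = 5375/888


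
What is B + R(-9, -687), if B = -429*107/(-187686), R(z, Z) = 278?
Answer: 17407537/62562 ≈ 278.24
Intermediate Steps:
B = 15301/62562 (B = -45903*(-1/187686) = 15301/62562 ≈ 0.24457)
B + R(-9, -687) = 15301/62562 + 278 = 17407537/62562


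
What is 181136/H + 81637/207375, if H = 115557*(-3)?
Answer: -3087299191/23963632875 ≈ -0.12883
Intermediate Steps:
H = -346671
181136/H + 81637/207375 = 181136/(-346671) + 81637/207375 = 181136*(-1/346671) + 81637*(1/207375) = -181136/346671 + 81637/207375 = -3087299191/23963632875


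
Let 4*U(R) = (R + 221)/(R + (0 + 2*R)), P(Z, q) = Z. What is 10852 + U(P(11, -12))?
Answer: 358174/33 ≈ 10854.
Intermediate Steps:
U(R) = (221 + R)/(12*R) (U(R) = ((R + 221)/(R + (0 + 2*R)))/4 = ((221 + R)/(R + 2*R))/4 = ((221 + R)/((3*R)))/4 = ((221 + R)*(1/(3*R)))/4 = ((221 + R)/(3*R))/4 = (221 + R)/(12*R))
10852 + U(P(11, -12)) = 10852 + (1/12)*(221 + 11)/11 = 10852 + (1/12)*(1/11)*232 = 10852 + 58/33 = 358174/33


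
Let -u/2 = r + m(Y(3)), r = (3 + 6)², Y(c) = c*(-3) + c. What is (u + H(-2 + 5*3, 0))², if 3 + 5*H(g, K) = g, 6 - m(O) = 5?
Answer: 26244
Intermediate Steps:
Y(c) = -2*c (Y(c) = -3*c + c = -2*c)
m(O) = 1 (m(O) = 6 - 1*5 = 6 - 5 = 1)
r = 81 (r = 9² = 81)
u = -164 (u = -2*(81 + 1) = -2*82 = -164)
H(g, K) = -⅗ + g/5
(u + H(-2 + 5*3, 0))² = (-164 + (-⅗ + (-2 + 5*3)/5))² = (-164 + (-⅗ + (-2 + 15)/5))² = (-164 + (-⅗ + (⅕)*13))² = (-164 + (-⅗ + 13/5))² = (-164 + 2)² = (-162)² = 26244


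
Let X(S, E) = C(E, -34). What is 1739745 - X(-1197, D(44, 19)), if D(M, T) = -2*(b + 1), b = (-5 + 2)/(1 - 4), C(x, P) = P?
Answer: 1739779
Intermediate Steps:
b = 1 (b = -3/(-3) = -3*(-⅓) = 1)
D(M, T) = -4 (D(M, T) = -2*(1 + 1) = -2*2 = -4)
X(S, E) = -34
1739745 - X(-1197, D(44, 19)) = 1739745 - 1*(-34) = 1739745 + 34 = 1739779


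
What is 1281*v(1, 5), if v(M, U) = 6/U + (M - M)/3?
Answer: 7686/5 ≈ 1537.2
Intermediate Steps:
v(M, U) = 6/U (v(M, U) = 6/U + 0*(1/3) = 6/U + 0 = 6/U)
1281*v(1, 5) = 1281*(6/5) = 7686/5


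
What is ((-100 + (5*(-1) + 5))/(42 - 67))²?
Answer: 16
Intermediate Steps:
((-100 + (5*(-1) + 5))/(42 - 67))² = ((-100 + (-5 + 5))/(-25))² = ((-100 + 0)*(-1/25))² = (-100*(-1/25))² = 4² = 16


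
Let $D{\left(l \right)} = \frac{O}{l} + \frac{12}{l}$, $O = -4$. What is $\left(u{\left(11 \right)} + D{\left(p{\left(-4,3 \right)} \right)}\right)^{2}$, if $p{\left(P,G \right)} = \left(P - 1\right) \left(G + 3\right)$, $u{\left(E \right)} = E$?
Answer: $\frac{25921}{225} \approx 115.2$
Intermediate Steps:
$p{\left(P,G \right)} = \left(-1 + P\right) \left(3 + G\right)$
$D{\left(l \right)} = \frac{8}{l}$ ($D{\left(l \right)} = - \frac{4}{l} + \frac{12}{l} = \frac{8}{l}$)
$\left(u{\left(11 \right)} + D{\left(p{\left(-4,3 \right)} \right)}\right)^{2} = \left(11 + \frac{8}{-3 - 3 + 3 \left(-4\right) + 3 \left(-4\right)}\right)^{2} = \left(11 + \frac{8}{-3 - 3 - 12 - 12}\right)^{2} = \left(11 + \frac{8}{-30}\right)^{2} = \left(11 + 8 \left(- \frac{1}{30}\right)\right)^{2} = \left(11 - \frac{4}{15}\right)^{2} = \left(\frac{161}{15}\right)^{2} = \frac{25921}{225}$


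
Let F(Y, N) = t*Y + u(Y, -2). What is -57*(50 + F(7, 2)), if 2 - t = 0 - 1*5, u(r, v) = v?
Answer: -5529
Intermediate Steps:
t = 7 (t = 2 - (0 - 1*5) = 2 - (0 - 5) = 2 - 1*(-5) = 2 + 5 = 7)
F(Y, N) = -2 + 7*Y (F(Y, N) = 7*Y - 2 = -2 + 7*Y)
-57*(50 + F(7, 2)) = -57*(50 + (-2 + 7*7)) = -57*(50 + (-2 + 49)) = -57*(50 + 47) = -57*97 = -5529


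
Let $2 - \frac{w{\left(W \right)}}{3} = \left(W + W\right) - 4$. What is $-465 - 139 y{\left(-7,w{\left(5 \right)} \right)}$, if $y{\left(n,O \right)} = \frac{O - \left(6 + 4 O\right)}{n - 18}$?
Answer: $- \frac{1491}{5} \approx -298.2$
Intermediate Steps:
$w{\left(W \right)} = 18 - 6 W$ ($w{\left(W \right)} = 6 - 3 \left(\left(W + W\right) - 4\right) = 6 - 3 \left(2 W - 4\right) = 6 - 3 \left(-4 + 2 W\right) = 6 - \left(-12 + 6 W\right) = 18 - 6 W$)
$y{\left(n,O \right)} = \frac{-6 - 3 O}{-18 + n}$ ($y{\left(n,O \right)} = \frac{O - \left(6 + 4 O\right)}{-18 + n} = \frac{-6 - 3 O}{-18 + n}$)
$-465 - 139 y{\left(-7,w{\left(5 \right)} \right)} = -465 - 139 \frac{3 \left(-2 - \left(18 - 30\right)\right)}{-18 - 7} = -465 - 139 \frac{3 \left(-2 - \left(18 - 30\right)\right)}{-25} = -465 - 139 \cdot 3 \left(- \frac{1}{25}\right) \left(-2 - -12\right) = -465 - 139 \cdot 3 \left(- \frac{1}{25}\right) \left(-2 + 12\right) = -465 - 139 \cdot 3 \left(- \frac{1}{25}\right) 10 = -465 - - \frac{834}{5} = -465 + \frac{834}{5} = - \frac{1491}{5}$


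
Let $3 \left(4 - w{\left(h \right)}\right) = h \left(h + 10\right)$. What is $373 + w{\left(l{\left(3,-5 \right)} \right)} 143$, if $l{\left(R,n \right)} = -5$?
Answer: $\frac{6410}{3} \approx 2136.7$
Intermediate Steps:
$w{\left(h \right)} = 4 - \frac{h \left(10 + h\right)}{3}$ ($w{\left(h \right)} = 4 - \frac{h \left(h + 10\right)}{3} = 4 - \frac{h \left(10 + h\right)}{3}$)
$373 + w{\left(l{\left(3,-5 \right)} \right)} 143 = 373 + \left(4 - - \frac{50}{3} - \frac{\left(-5\right)^{2}}{3}\right) 143 = 373 + \left(4 + \frac{50}{3} - \frac{25}{3}\right) 143 = 373 + \frac{37}{3} \cdot 143 = 373 + \frac{5291}{3} = \frac{6410}{3}$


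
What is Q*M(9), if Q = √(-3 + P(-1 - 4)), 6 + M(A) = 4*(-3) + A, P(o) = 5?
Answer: -9*√2 ≈ -12.728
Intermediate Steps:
M(A) = -18 + A (M(A) = -6 + (4*(-3) + A) = -6 + (-12 + A) = -18 + A)
Q = √2 (Q = √(-3 + 5) = √2 ≈ 1.4142)
Q*M(9) = √2*(-18 + 9) = √2*(-9) = -9*√2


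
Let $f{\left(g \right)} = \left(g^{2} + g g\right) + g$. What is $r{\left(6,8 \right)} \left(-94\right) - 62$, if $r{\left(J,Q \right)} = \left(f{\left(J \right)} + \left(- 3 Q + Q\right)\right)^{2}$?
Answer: $-361398$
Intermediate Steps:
$f{\left(g \right)} = g + 2 g^{2}$ ($f{\left(g \right)} = \left(g^{2} + g^{2}\right) + g = 2 g^{2} + g = g + 2 g^{2}$)
$r{\left(J,Q \right)} = \left(- 2 Q + J \left(1 + 2 J\right)\right)^{2}$ ($r{\left(J,Q \right)} = \left(J \left(1 + 2 J\right) + \left(- 3 Q + Q\right)\right)^{2} = \left(J \left(1 + 2 J\right) - 2 Q\right)^{2} = \left(- 2 Q + J \left(1 + 2 J\right)\right)^{2}$)
$r{\left(6,8 \right)} \left(-94\right) - 62 = \left(\left(-2\right) 8 + 6 \left(1 + 2 \cdot 6\right)\right)^{2} \left(-94\right) - 62 = \left(-16 + 6 \left(1 + 12\right)\right)^{2} \left(-94\right) - 62 = \left(-16 + 6 \cdot 13\right)^{2} \left(-94\right) - 62 = \left(-16 + 78\right)^{2} \left(-94\right) - 62 = 62^{2} \left(-94\right) - 62 = 3844 \left(-94\right) - 62 = -361336 - 62 = -361398$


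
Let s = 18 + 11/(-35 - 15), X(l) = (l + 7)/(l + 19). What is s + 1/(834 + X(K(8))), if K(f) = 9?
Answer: 1298472/73025 ≈ 17.781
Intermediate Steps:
X(l) = (7 + l)/(19 + l)
s = 889/50 (s = 18 + 11/(-50) = 18 - 1/50*11 = 18 - 11/50 = 889/50 ≈ 17.780)
s + 1/(834 + X(K(8))) = 889/50 + 1/(834 + (7 + 9)/(19 + 9)) = 889/50 + 1/(834 + 16/28) = 889/50 + 1/(834 + (1/28)*16) = 889/50 + 1/(834 + 4/7) = 889/50 + 1/(5842/7) = 889/50 + 7/5842 = 1298472/73025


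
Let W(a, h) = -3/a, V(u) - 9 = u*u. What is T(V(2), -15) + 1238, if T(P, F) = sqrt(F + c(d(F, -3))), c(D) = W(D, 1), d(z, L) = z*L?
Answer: 1238 + I*sqrt(3390)/15 ≈ 1238.0 + 3.8816*I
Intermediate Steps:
V(u) = 9 + u**2 (V(u) = 9 + u*u = 9 + u**2)
d(z, L) = L*z
c(D) = -3/D
T(P, F) = sqrt(F + 1/F) (T(P, F) = sqrt(F - 3*(-1/(3*F))) = sqrt(F - (-1)/F) = sqrt(F + 1/F))
T(V(2), -15) + 1238 = sqrt(-15 + 1/(-15)) + 1238 = sqrt(-15 - 1/15) + 1238 = sqrt(-226/15) + 1238 = I*sqrt(3390)/15 + 1238 = 1238 + I*sqrt(3390)/15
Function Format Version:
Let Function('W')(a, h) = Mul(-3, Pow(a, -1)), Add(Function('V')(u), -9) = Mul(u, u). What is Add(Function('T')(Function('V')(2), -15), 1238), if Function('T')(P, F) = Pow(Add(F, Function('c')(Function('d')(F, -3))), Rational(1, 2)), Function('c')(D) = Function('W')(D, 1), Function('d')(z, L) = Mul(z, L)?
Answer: Add(1238, Mul(Rational(1, 15), I, Pow(3390, Rational(1, 2)))) ≈ Add(1238.0, Mul(3.8816, I))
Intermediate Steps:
Function('V')(u) = Add(9, Pow(u, 2)) (Function('V')(u) = Add(9, Mul(u, u)) = Add(9, Pow(u, 2)))
Function('d')(z, L) = Mul(L, z)
Function('c')(D) = Mul(-3, Pow(D, -1))
Function('T')(P, F) = Pow(Add(F, Pow(F, -1)), Rational(1, 2)) (Function('T')(P, F) = Pow(Add(F, Mul(-3, Pow(Mul(-3, F), -1))), Rational(1, 2)) = Pow(Add(F, Mul(-3, Mul(Rational(-1, 3), Pow(F, -1)))), Rational(1, 2)) = Pow(Add(F, Pow(F, -1)), Rational(1, 2)))
Add(Function('T')(Function('V')(2), -15), 1238) = Add(Pow(Add(-15, Pow(-15, -1)), Rational(1, 2)), 1238) = Add(Pow(Add(-15, Rational(-1, 15)), Rational(1, 2)), 1238) = Add(Pow(Rational(-226, 15), Rational(1, 2)), 1238) = Add(Mul(Rational(1, 15), I, Pow(3390, Rational(1, 2))), 1238) = Add(1238, Mul(Rational(1, 15), I, Pow(3390, Rational(1, 2))))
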